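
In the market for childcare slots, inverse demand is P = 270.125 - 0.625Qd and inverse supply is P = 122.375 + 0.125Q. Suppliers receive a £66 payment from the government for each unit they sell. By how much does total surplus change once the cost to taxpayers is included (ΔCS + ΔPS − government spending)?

Net change in total surplus = -£2904

Pre-subsidy: 270.125 - 0.625Q = 122.375 + 0.125Q gives Q* = 197 and P* = 147.
With the subsidy, sellers receive Ps = Pb + 66 for each unit, where Pb is the price buyers pay.
On the curves, Pb = 270.125 - 0.625Q and Ps = 122.375 + 0.125Q; the wedge Ps − Pb = 66 gives 122.375 + 0.125Q − (270.125 - 0.625Q) = 66, so Q' = 285.
Then Pb = 270.125 − 0.625·285 = 92 and Ps = 122.375 + 0.125·285 = 158.
ΔCS = ½(197 + 285)(147 − 92) = 13255; ΔPS = ½(197 + 285)(158 − 147) = 2651.
Government spending = 66 × 285 = 18810.
Net change = 13255 + 2651 − 18810 = -2904. The loss equals the DWL triangle ½·66·88.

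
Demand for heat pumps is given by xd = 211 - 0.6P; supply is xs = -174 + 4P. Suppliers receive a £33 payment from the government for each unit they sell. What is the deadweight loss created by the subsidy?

Pre-subsidy: 211 - 0.6P = -174 + 4P gives P* = 1925/23, x* = 3698/23.
With the subsidy, sellers receive Ps = Pb + 33 for each unit, where Pb is the price buyers pay.
Supply in terms of Pb becomes xs = -174 + 4(Pb + 33) = -42 + 4Pb. Setting this equal to demand: 211 - 0.6Pb = -42 + 4Pb, so Pb = 55.
Sellers receive Ps = 55 + 33 = 88; x' = 211 − 0.6·55 = 178.
The subsidy expands output by 178 − 3698/23 = 396/23 past the efficient level; on those units the gap between marginal cost and willingness to pay runs from 0 up to 33.
DWL = ½ × 33 × 396/23 = 6534/23.

Deadweight loss = 6534/23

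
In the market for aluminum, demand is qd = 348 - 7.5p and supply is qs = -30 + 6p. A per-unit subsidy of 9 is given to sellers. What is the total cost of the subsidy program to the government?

Pre-subsidy: 348 - 7.5p = -30 + 6p gives p* = 28, q* = 138.
With the subsidy, sellers receive ps = pb + 9 for each unit, where pb is the price buyers pay.
Supply in terms of pb becomes qs = -30 + 6(pb + 9) = 24 + 6pb. Setting this equal to demand: 348 - 7.5pb = 24 + 6pb, so pb = 24.
Sellers receive ps = 24 + 9 = 33; q' = 348 − 7.5·24 = 168.
Government outlay = subsidy × quantity = 9 × 168 = 1512.

Government cost = 1512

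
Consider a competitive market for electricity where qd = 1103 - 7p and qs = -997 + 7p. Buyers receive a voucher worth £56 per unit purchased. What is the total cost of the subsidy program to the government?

Government cost = £13944

Pre-subsidy: 1103 - 7p = -997 + 7p gives p* = 150, q* = 53.
With the rebate, buyers effectively pay pb = ps − 56, where ps is the price sellers receive.
Demand in terms of ps becomes qd = 1103 − 7(ps − 56) = 1495 - 7ps. Setting this equal to supply: 1495 - 7ps = -997 + 7ps, so ps = 178.
Buyers pay pb = 178 − 56 = 122; q' = -997 + 7·178 = 249.
Government outlay = subsidy × quantity = 56 × 249 = 13944.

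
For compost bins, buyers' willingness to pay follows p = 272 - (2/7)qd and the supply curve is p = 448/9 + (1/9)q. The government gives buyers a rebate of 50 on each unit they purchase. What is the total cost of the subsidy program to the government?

Government cost = 34300

Pre-subsidy: 272 - (2/7)q = 448/9 + (1/9)q gives q* = 560 and p* = 112.
With the rebate, buyers effectively pay pb = ps − 50, where ps is the price sellers receive.
On the curves, pb = 272 - (2/7)q and ps = 448/9 + (1/9)q; the wedge ps − pb = 50 gives 448/9 + (1/9)q − (272 - (2/7)q) = 50, so q' = 686.
Then pb = 272 − (2/7)·686 = 76 and ps = 448/9 + (1/9)·686 = 126.
Government outlay = subsidy × quantity = 50 × 686 = 34300.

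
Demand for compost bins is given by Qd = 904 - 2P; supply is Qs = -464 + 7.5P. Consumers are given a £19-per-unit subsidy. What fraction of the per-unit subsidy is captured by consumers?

Pre-subsidy: 904 - 2P = -464 + 7.5P gives P* = 144, Q* = 616.
With the rebate, buyers effectively pay Pb = Ps − 19, where Ps is the price sellers receive.
Demand in terms of Ps becomes Qd = 904 − 2(Ps − 19) = 942 - 2Ps. Setting this equal to supply: 942 - 2Ps = -464 + 7.5Ps, so Ps = 148.
Buyers pay Pb = 148 − 19 = 129; Q' = -464 + 7.5·148 = 646.
Buyers' price falls by P* − Pb = 144 − 129 = 15; sellers' price rises by Ps − P* = 148 − 144 = 4.
So consumers capture 15/19 = 15/19 of each unit of subsidy.

Consumer share = 15/19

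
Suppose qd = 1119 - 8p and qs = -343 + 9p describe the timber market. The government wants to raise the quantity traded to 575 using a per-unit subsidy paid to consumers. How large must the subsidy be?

At q = 575, invert demand for the buyer price: pb = (1119 − 575)/8 = 68; invert supply for the seller price: ps = (575 − (-343))/9 = 102.
The subsidy must fill the gap: s = ps − pb = 102 − 68 = 34.

Required subsidy s = 34 per unit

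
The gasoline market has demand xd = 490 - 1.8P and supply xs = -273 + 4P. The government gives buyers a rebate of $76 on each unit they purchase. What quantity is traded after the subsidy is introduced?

x' = 10079/29

Pre-subsidy: 490 - 1.8P = -273 + 4P gives P* = 3815/29, x* = 7343/29.
With the rebate, buyers effectively pay Pb = Ps − 76, where Ps is the price sellers receive.
Demand in terms of Ps becomes xd = 490 − 1.8(Ps − 76) = 626.8 - 1.8Ps. Setting this equal to supply: 626.8 - 1.8Ps = -273 + 4Ps, so Ps = 4499/29.
Buyers pay Pb = 4499/29 − 76 = 2295/29; x' = -273 + 4·(4499/29) = 10079/29.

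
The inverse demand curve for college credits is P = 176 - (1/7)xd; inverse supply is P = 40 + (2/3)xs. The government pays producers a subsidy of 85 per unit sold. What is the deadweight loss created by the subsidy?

Deadweight loss = 4462.5

Pre-subsidy: 176 - (1/7)x = 40 + (2/3)x gives x* = 168 and P* = 152.
With the subsidy, sellers receive Ps = Pb + 85 for each unit, where Pb is the price buyers pay.
On the curves, Pb = 176 - (1/7)x and Ps = 40 + (2/3)x; the wedge Ps − Pb = 85 gives 40 + (2/3)x − (176 - (1/7)x) = 85, so x' = 273.
Then Pb = 176 − (1/7)·273 = 137 and Ps = 40 + (2/3)·273 = 222.
The subsidy expands output by 273 − 168 = 105 past the efficient level; on those units the gap between marginal cost and willingness to pay runs from 0 up to 85.
DWL = ½ × 85 × 105 = 4462.5.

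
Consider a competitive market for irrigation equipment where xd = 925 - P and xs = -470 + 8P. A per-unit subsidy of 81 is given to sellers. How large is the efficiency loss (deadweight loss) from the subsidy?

Deadweight loss = 2916

Pre-subsidy: 925 - P = -470 + 8P gives P* = 155, x* = 770.
With the subsidy, sellers receive Ps = Pb + 81 for each unit, where Pb is the price buyers pay.
Supply in terms of Pb becomes xs = -470 + 8(Pb + 81) = 178 + 8Pb. Setting this equal to demand: 925 - Pb = 178 + 8Pb, so Pb = 83.
Sellers receive Ps = 83 + 81 = 164; x' = 925 − 1·83 = 842.
The subsidy expands output by 842 − 770 = 72 past the efficient level; on those units the gap between marginal cost and willingness to pay runs from 0 up to 81.
DWL = ½ × 81 × 72 = 2916.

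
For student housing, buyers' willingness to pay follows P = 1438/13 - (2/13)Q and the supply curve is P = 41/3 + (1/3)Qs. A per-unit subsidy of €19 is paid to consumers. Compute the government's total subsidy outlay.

Government cost = €4522

Pre-subsidy: 1438/13 - (2/13)Q = 41/3 + (1/3)Q gives Q* = 199 and P* = 80.
With the rebate, buyers effectively pay Pb = Ps − 19, where Ps is the price sellers receive.
On the curves, Pb = 1438/13 - (2/13)Q and Ps = 41/3 + (1/3)Q; the wedge Ps − Pb = 19 gives 41/3 + (1/3)Q − (1438/13 - (2/13)Q) = 19, so Q' = 238.
Then Pb = 1438/13 − (2/13)·238 = 74 and Ps = 41/3 + (1/3)·238 = 93.
Government outlay = subsidy × quantity = 19 × 238 = 4522.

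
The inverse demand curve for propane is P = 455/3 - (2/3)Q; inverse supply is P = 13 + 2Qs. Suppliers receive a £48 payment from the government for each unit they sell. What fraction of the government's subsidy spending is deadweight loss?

Pre-subsidy: 455/3 - (2/3)Q = 13 + 2Q gives Q* = 52 and P* = 117.
With the subsidy, sellers receive Ps = Pb + 48 for each unit, where Pb is the price buyers pay.
On the curves, Pb = 455/3 - (2/3)Q and Ps = 13 + 2Q; the wedge Ps − Pb = 48 gives 13 + 2Q − (455/3 - (2/3)Q) = 48, so Q' = 70.
Then Pb = 455/3 − (2/3)·70 = 105 and Ps = 13 + 2·70 = 153.
ΔCS = ½(52 + 70)(117 − 105) = 732; ΔPS = ½(52 + 70)(153 − 117) = 2196.
Government spending = 48 × 70 = 3360.
DWL = ½ × 48 × (70 − 52) = 432; fraction = 432 / 3360 = 9/70.

DWL / government spending = 9/70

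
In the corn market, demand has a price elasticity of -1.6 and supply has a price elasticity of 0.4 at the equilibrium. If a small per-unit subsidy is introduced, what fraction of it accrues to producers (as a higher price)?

Producer share = 0.8

For a small subsidy around the equilibrium, the benefit split depends on the relative slopes, which at a point are proportional to the elasticities.
Buyer share = εs/(εs + |εd|) = 0.4/(0.4 + 1.6) = 0.2; seller share = |εd|/(εs + |εd|) = 0.8.
So producers capture 0.8 of the subsidy.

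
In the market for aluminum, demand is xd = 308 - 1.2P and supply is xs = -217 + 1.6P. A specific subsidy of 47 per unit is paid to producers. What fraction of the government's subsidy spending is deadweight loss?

DWL / government spending = 564/4033

Pre-subsidy: 308 - 1.2P = -217 + 1.6P gives P* = 187.5, x* = 83.
With the subsidy, sellers receive Ps = Pb + 47 for each unit, where Pb is the price buyers pay.
Supply in terms of Pb becomes xs = -217 + 1.6(Pb + 47) = -141.8 + 1.6Pb. Setting this equal to demand: 308 - 1.2Pb = -141.8 + 1.6Pb, so Pb = 2249/14.
Sellers receive Ps = 2249/14 + 47 = 2907/14; x' = 308 − 1.2·(2249/14) = 4033/35.
ΔCS = ½(83 + 4033/35)(187.5 − 2249/14) = 652172/245; ΔPS = ½(83 + 4033/35)(2907/14 − 187.5) = 489129/245.
Government spending = 47 × 4033/35 = 189551/35.
DWL = ½ × 47 × (4033/35 − 83) = 26508/35; fraction = (26508/35) / (189551/35) = 564/4033.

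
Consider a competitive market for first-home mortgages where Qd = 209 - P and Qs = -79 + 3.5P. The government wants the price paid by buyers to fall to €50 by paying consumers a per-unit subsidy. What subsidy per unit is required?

Required subsidy s = €18 per unit

At a buyer price of 50, quantity demanded is 209 − 1·50 = 159.
Sellers supply 159 only when they receive Ps with -79 + 3.5·Ps = 159, i.e. Ps = 68.
s = Ps − Pb = 68 − 50 = 18.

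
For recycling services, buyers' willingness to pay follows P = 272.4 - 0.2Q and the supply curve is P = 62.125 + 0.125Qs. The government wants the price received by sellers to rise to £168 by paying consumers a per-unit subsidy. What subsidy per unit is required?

At a seller price of 168, quantity supplied is -497 + 8·168 = 847.
Buyers absorb 847 only when they pay Pb = 272.4 − 0.2·847 = 103.
s = Ps − Pb = 168 − 103 = 65.

Required subsidy s = £65 per unit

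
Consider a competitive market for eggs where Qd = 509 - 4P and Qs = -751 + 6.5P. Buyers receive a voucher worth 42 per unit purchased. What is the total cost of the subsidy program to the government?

Government cost = 5586

Pre-subsidy: 509 - 4P = -751 + 6.5P gives P* = 120, Q* = 29.
With the rebate, buyers effectively pay Pb = Ps − 42, where Ps is the price sellers receive.
Demand in terms of Ps becomes Qd = 509 − 4(Ps − 42) = 677 - 4Ps. Setting this equal to supply: 677 - 4Ps = -751 + 6.5Ps, so Ps = 136.
Buyers pay Pb = 136 − 42 = 94; Q' = -751 + 6.5·136 = 133.
Government outlay = subsidy × quantity = 42 × 133 = 5586.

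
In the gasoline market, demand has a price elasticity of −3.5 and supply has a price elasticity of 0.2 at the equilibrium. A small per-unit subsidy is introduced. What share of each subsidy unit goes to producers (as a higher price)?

Producer share = 35/37

For a small subsidy around the equilibrium, the benefit split depends on the relative slopes, which at a point are proportional to the elasticities.
Buyer share = εs/(εs + |εd|) = 0.2/(0.2 + 3.5) = 2/37; seller share = |εd|/(εs + |εd|) = 35/37.
So producers capture 35/37 of the subsidy.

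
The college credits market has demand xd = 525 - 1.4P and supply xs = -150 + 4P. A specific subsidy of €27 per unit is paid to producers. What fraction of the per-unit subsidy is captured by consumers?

Consumer share = 20/27

Pre-subsidy: 525 - 1.4P = -150 + 4P gives P* = 125, x* = 350.
With the subsidy, sellers receive Ps = Pb + 27 for each unit, where Pb is the price buyers pay.
Supply in terms of Pb becomes xs = -150 + 4(Pb + 27) = -42 + 4Pb. Setting this equal to demand: 525 - 1.4Pb = -42 + 4Pb, so Pb = 105.
Sellers receive Ps = 105 + 27 = 132; x' = 525 − 1.4·105 = 378.
Buyers' price falls by P* − Pb = 125 − 105 = 20; sellers' price rises by Ps − P* = 132 − 125 = 7.
So consumers capture 20/27 = 20/27 of each unit of subsidy.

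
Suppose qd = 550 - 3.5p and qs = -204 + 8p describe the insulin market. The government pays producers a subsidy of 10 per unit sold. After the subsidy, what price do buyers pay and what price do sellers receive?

Buyers pay 1348/23; sellers receive 1578/23

Pre-subsidy: 550 - 3.5p = -204 + 8p gives p* = 1508/23, q* = 7372/23.
With the subsidy, sellers receive ps = pb + 10 for each unit, where pb is the price buyers pay.
Supply in terms of pb becomes qs = -204 + 8(pb + 10) = -124 + 8pb. Setting this equal to demand: 550 - 3.5pb = -124 + 8pb, so pb = 1348/23.
Sellers receive ps = 1348/23 + 10 = 1578/23; q' = 550 − 3.5·(1348/23) = 7932/23.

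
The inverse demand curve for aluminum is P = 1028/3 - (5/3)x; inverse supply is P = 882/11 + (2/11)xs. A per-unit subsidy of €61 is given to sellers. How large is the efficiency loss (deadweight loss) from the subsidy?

Pre-subsidy: 1028/3 - (5/3)x = 882/11 + (2/11)x gives x* = 142 and P* = 106.
With the subsidy, sellers receive Ps = Pb + 61 for each unit, where Pb is the price buyers pay.
On the curves, Pb = 1028/3 - (5/3)x and Ps = 882/11 + (2/11)x; the wedge Ps − Pb = 61 gives 882/11 + (2/11)x − (1028/3 - (5/3)x) = 61, so x' = 175.
Then Pb = 1028/3 − (5/3)·175 = 51 and Ps = 882/11 + (2/11)·175 = 112.
The subsidy expands output by 175 − 142 = 33 past the efficient level; on those units the gap between marginal cost and willingness to pay runs from 0 up to 61.
DWL = ½ × 61 × 33 = 1006.5.

Deadweight loss = €1006.5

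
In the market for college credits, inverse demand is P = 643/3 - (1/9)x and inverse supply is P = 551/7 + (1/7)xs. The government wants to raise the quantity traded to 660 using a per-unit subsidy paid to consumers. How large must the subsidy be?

At x = 660, from the demand curve buyers pay Pb = 643/3 − (1/9)·660 = 141; from the supply curve sellers need Ps = 551/7 + (1/7)·660 = 173.
The subsidy must fill the gap: s = Ps − Pb = 173 − 141 = 32.

Required subsidy s = 32 per unit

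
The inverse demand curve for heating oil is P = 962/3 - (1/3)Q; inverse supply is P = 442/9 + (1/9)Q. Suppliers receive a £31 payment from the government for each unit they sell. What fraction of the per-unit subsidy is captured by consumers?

Consumer share = 0.75

Pre-subsidy: 962/3 - (1/3)Q = 442/9 + (1/9)Q gives Q* = 611 and P* = 117.
With the subsidy, sellers receive Ps = Pb + 31 for each unit, where Pb is the price buyers pay.
On the curves, Pb = 962/3 - (1/3)Q and Ps = 442/9 + (1/9)Q; the wedge Ps − Pb = 31 gives 442/9 + (1/9)Q − (962/3 - (1/3)Q) = 31, so Q' = 680.75.
Then Pb = 962/3 − (1/3)·680.75 = 93.75 and Ps = 442/9 + (1/9)·680.75 = 124.75.
Buyers' price falls by P* − Pb = 117 − 93.75 = 23.25; sellers' price rises by Ps − P* = 124.75 − 117 = 7.75.
So consumers capture 23.25/31 = 0.75 of each unit of subsidy.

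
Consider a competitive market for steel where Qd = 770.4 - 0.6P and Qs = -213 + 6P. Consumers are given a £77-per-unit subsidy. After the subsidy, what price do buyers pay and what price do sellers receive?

Buyers pay £79; sellers receive £156

Pre-subsidy: 770.4 - 0.6P = -213 + 6P gives P* = 149, Q* = 681.
With the rebate, buyers effectively pay Pb = Ps − 77, where Ps is the price sellers receive.
Demand in terms of Ps becomes Qd = 770.4 − 0.6(Ps − 77) = 816.6 - 0.6Ps. Setting this equal to supply: 816.6 - 0.6Ps = -213 + 6Ps, so Ps = 156.
Buyers pay Pb = 156 − 77 = 79; Q' = -213 + 6·156 = 723.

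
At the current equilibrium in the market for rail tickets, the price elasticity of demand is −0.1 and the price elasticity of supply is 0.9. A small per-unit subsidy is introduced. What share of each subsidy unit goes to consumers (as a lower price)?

Consumer share = 0.9

For a small subsidy around the equilibrium, the benefit split depends on the relative slopes, which at a point are proportional to the elasticities.
Buyer share = εs/(εs + |εd|) = 0.9/(0.9 + 0.1) = 0.9; seller share = |εd|/(εs + |εd|) = 0.1.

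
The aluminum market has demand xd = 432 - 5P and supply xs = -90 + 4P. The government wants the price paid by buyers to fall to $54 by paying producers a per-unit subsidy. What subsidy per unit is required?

Required subsidy s = $9 per unit

At a buyer price of 54, quantity demanded is 432 − 5·54 = 162.
Sellers supply 162 only when they receive Ps with -90 + 4·Ps = 162, i.e. Ps = 63.
s = Ps − Pb = 63 − 54 = 9.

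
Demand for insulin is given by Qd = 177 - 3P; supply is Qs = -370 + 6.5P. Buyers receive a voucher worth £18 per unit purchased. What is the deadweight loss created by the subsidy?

Deadweight loss = 6318/19

Pre-subsidy: 177 - 3P = -370 + 6.5P gives P* = 1094/19, Q* = 81/19.
With the rebate, buyers effectively pay Pb = Ps − 18, where Ps is the price sellers receive.
Demand in terms of Ps becomes Qd = 177 − 3(Ps − 18) = 231 - 3Ps. Setting this equal to supply: 231 - 3Ps = -370 + 6.5Ps, so Ps = 1202/19.
Buyers pay Pb = 1202/19 − 18 = 860/19; Q' = -370 + 6.5·(1202/19) = 783/19.
The subsidy expands output by 783/19 − 81/19 = 702/19 past the efficient level; on those units the gap between marginal cost and willingness to pay runs from 0 up to 18.
DWL = ½ × 18 × 702/19 = 6318/19.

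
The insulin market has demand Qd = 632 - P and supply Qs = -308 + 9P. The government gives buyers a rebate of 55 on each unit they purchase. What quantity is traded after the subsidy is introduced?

Q' = 587.5

Pre-subsidy: 632 - P = -308 + 9P gives P* = 94, Q* = 538.
With the rebate, buyers effectively pay Pb = Ps − 55, where Ps is the price sellers receive.
Demand in terms of Ps becomes Qd = 632 − 1(Ps − 55) = 687 - Ps. Setting this equal to supply: 687 - Ps = -308 + 9Ps, so Ps = 99.5.
Buyers pay Pb = 99.5 − 55 = 44.5; Q' = -308 + 9·99.5 = 587.5.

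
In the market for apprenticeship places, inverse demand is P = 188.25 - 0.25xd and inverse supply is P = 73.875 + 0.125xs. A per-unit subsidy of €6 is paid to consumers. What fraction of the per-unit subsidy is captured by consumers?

Consumer share = 2/3

Pre-subsidy: 188.25 - 0.25x = 73.875 + 0.125x gives x* = 305 and P* = 112.
With the rebate, buyers effectively pay Pb = Ps − 6, where Ps is the price sellers receive.
On the curves, Pb = 188.25 - 0.25x and Ps = 73.875 + 0.125x; the wedge Ps − Pb = 6 gives 73.875 + 0.125x − (188.25 - 0.25x) = 6, so x' = 321.
Then Pb = 188.25 − 0.25·321 = 108 and Ps = 73.875 + 0.125·321 = 114.
Buyers' price falls by P* − Pb = 112 − 108 = 4; sellers' price rises by Ps − P* = 114 − 112 = 2.
So consumers capture 4/6 = 2/3 of each unit of subsidy.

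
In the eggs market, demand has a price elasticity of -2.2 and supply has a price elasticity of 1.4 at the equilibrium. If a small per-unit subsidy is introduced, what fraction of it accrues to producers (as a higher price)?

For a small subsidy around the equilibrium, the benefit split depends on the relative slopes, which at a point are proportional to the elasticities.
Buyer share = εs/(εs + |εd|) = 1.4/(1.4 + 2.2) = 7/18; seller share = |εd|/(εs + |εd|) = 11/18.
So producers capture 11/18 of the subsidy.

Producer share = 11/18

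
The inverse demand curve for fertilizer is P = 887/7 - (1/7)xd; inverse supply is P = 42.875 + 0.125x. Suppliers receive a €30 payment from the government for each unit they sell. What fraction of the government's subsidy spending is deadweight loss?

DWL / government spending = 56/425

Pre-subsidy: 887/7 - (1/7)x = 42.875 + 0.125x gives x* = 313 and P* = 82.
With the subsidy, sellers receive Ps = Pb + 30 for each unit, where Pb is the price buyers pay.
On the curves, Pb = 887/7 - (1/7)x and Ps = 42.875 + 0.125x; the wedge Ps − Pb = 30 gives 42.875 + 0.125x − (887/7 - (1/7)x) = 30, so x' = 425.
Then Pb = 887/7 − (1/7)·425 = 66 and Ps = 42.875 + 0.125·425 = 96.
ΔCS = ½(313 + 425)(82 − 66) = 5904; ΔPS = ½(313 + 425)(96 − 82) = 5166.
Government spending = 30 × 425 = 12750.
DWL = ½ × 30 × (425 − 313) = 1680; fraction = 1680 / 12750 = 56/425.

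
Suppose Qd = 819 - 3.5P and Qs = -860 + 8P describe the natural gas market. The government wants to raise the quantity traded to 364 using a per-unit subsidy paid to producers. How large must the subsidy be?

Required subsidy s = 23 per unit

At Q = 364, invert demand for the buyer price: Pb = (819 − 364)/3.5 = 130; invert supply for the seller price: Ps = (364 − (-860))/8 = 153.
The subsidy must fill the gap: s = Ps − Pb = 153 − 130 = 23.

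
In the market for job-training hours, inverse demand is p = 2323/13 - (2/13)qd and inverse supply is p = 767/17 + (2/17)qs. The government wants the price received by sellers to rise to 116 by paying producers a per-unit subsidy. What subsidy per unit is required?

Required subsidy s = 30 per unit

At a seller price of 116, quantity supplied is -383.5 + 8.5·116 = 602.5.
Buyers absorb 602.5 only when they pay pb = 2323/13 − (2/13)·602.5 = 86.
s = ps − pb = 116 − 86 = 30.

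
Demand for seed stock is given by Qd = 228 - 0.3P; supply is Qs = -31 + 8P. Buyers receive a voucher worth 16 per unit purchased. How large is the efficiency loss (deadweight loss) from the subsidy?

Pre-subsidy: 228 - 0.3P = -31 + 8P gives P* = 2590/83, Q* = 18147/83.
With the rebate, buyers effectively pay Pb = Ps − 16, where Ps is the price sellers receive.
Demand in terms of Ps becomes Qd = 228 − 0.3(Ps − 16) = 232.8 - 0.3Ps. Setting this equal to supply: 232.8 - 0.3Ps = -31 + 8Ps, so Ps = 2638/83.
Buyers pay Pb = 2638/83 − 16 = 1310/83; Q' = -31 + 8·(2638/83) = 18531/83.
The subsidy expands output by 18531/83 − 18147/83 = 384/83 past the efficient level; on those units the gap between marginal cost and willingness to pay runs from 0 up to 16.
DWL = ½ × 16 × 384/83 = 3072/83.

Deadweight loss = 3072/83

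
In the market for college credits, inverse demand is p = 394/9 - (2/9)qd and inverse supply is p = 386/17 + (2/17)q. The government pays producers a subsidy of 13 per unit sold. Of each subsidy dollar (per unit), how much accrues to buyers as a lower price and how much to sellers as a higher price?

Pre-subsidy: 394/9 - (2/9)q = 386/17 + (2/17)q gives q* = 62 and p* = 30.
With the subsidy, sellers receive ps = pb + 13 for each unit, where pb is the price buyers pay.
On the curves, pb = 394/9 - (2/9)q and ps = 386/17 + (2/17)q; the wedge ps − pb = 13 gives 386/17 + (2/17)q − (394/9 - (2/9)q) = 13, so q' = 100.25.
Then pb = 394/9 − (2/9)·100.25 = 21.5 and ps = 386/17 + (2/17)·100.25 = 34.5.
Buyers' price falls by p* − pb = 30 − 21.5 = 8.5; sellers' price rises by ps − p* = 34.5 − 30 = 4.5.

Buyers gain 8.5 per unit; sellers gain 4.5 per unit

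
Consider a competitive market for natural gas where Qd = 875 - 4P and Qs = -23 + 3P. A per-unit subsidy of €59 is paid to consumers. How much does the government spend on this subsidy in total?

Government cost = €27317

Pre-subsidy: 875 - 4P = -23 + 3P gives P* = 898/7, Q* = 2533/7.
With the rebate, buyers effectively pay Pb = Ps − 59, where Ps is the price sellers receive.
Demand in terms of Ps becomes Qd = 875 − 4(Ps − 59) = 1111 - 4Ps. Setting this equal to supply: 1111 - 4Ps = -23 + 3Ps, so Ps = 162.
Buyers pay Pb = 162 − 59 = 103; Q' = -23 + 3·162 = 463.
Government outlay = subsidy × quantity = 59 × 463 = 27317.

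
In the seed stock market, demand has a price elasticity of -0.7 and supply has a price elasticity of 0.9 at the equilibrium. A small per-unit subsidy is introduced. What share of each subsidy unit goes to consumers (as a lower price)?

Consumer share = 0.5625

For a small subsidy around the equilibrium, the benefit split depends on the relative slopes, which at a point are proportional to the elasticities.
Buyer share = εs/(εs + |εd|) = 0.9/(0.9 + 0.7) = 0.5625; seller share = |εd|/(εs + |εd|) = 0.4375.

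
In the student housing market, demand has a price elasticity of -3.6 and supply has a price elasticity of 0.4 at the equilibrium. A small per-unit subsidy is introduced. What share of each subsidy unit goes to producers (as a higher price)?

Producer share = 0.9

For a small subsidy around the equilibrium, the benefit split depends on the relative slopes, which at a point are proportional to the elasticities.
Buyer share = εs/(εs + |εd|) = 0.4/(0.4 + 3.6) = 0.1; seller share = |εd|/(εs + |εd|) = 0.9.
So producers capture 0.9 of the subsidy.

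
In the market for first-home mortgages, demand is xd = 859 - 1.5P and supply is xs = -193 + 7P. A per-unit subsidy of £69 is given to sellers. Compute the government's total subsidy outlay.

Government cost = 889824/17

Pre-subsidy: 859 - 1.5P = -193 + 7P gives P* = 2104/17, x* = 11447/17.
With the subsidy, sellers receive Ps = Pb + 69 for each unit, where Pb is the price buyers pay.
Supply in terms of Pb becomes xs = -193 + 7(Pb + 69) = 290 + 7Pb. Setting this equal to demand: 859 - 1.5Pb = 290 + 7Pb, so Pb = 1138/17.
Sellers receive Ps = 1138/17 + 69 = 2311/17; x' = 859 − 1.5·(1138/17) = 12896/17.
Government outlay = subsidy × quantity = 69 × 12896/17 = 889824/17.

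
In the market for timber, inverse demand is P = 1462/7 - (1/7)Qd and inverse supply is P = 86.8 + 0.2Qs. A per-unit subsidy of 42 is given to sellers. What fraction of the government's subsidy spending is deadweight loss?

DWL / government spending = 245/1914

Pre-subsidy: 1462/7 - (1/7)Q = 86.8 + 0.2Q gives Q* = 356 and P* = 158.
With the subsidy, sellers receive Ps = Pb + 42 for each unit, where Pb is the price buyers pay.
On the curves, Pb = 1462/7 - (1/7)Q and Ps = 86.8 + 0.2Q; the wedge Ps − Pb = 42 gives 86.8 + 0.2Q − (1462/7 - (1/7)Q) = 42, so Q' = 478.5.
Then Pb = 1462/7 − (1/7)·478.5 = 140.5 and Ps = 86.8 + 0.2·478.5 = 182.5.
ΔCS = ½(356 + 478.5)(158 − 140.5) = 7301.875; ΔPS = ½(356 + 478.5)(182.5 − 158) = 10222.625.
Government spending = 42 × 478.5 = 20097.
DWL = ½ × 42 × (478.5 − 356) = 2572.5; fraction = 2572.5 / 20097 = 245/1914.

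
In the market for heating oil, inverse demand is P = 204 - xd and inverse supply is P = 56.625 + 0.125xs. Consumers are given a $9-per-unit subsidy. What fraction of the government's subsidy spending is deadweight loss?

DWL / government spending = 4/139

Pre-subsidy: 204 - x = 56.625 + 0.125x gives x* = 131 and P* = 73.
With the rebate, buyers effectively pay Pb = Ps − 9, where Ps is the price sellers receive.
On the curves, Pb = 204 - x and Ps = 56.625 + 0.125x; the wedge Ps − Pb = 9 gives 56.625 + 0.125x − (204 - x) = 9, so x' = 139.
Then Pb = 204 − 1·139 = 65 and Ps = 56.625 + 0.125·139 = 74.
ΔCS = ½(131 + 139)(73 − 65) = 1080; ΔPS = ½(131 + 139)(74 − 73) = 135.
Government spending = 9 × 139 = 1251.
DWL = ½ × 9 × (139 − 131) = 36; fraction = 36 / 1251 = 4/139.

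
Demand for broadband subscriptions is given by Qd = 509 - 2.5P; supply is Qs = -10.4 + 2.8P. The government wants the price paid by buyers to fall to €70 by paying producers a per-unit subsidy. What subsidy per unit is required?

At a buyer price of 70, quantity demanded is 509 − 2.5·70 = 334.
Sellers supply 334 only when they receive Ps with -10.4 + 2.8·Ps = 334, i.e. Ps = 123.
s = Ps − Pb = 123 − 70 = 53.

Required subsidy s = €53 per unit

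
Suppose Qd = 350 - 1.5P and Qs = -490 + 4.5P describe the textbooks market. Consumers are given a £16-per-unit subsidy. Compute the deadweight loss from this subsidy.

Pre-subsidy: 350 - 1.5P = -490 + 4.5P gives P* = 140, Q* = 140.
With the rebate, buyers effectively pay Pb = Ps − 16, where Ps is the price sellers receive.
Demand in terms of Ps becomes Qd = 350 − 1.5(Ps − 16) = 374 - 1.5Ps. Setting this equal to supply: 374 - 1.5Ps = -490 + 4.5Ps, so Ps = 144.
Buyers pay Pb = 144 − 16 = 128; Q' = -490 + 4.5·144 = 158.
The subsidy expands output by 158 − 140 = 18 past the efficient level; on those units the gap between marginal cost and willingness to pay runs from 0 up to 16.
DWL = ½ × 16 × 18 = 144.

Deadweight loss = £144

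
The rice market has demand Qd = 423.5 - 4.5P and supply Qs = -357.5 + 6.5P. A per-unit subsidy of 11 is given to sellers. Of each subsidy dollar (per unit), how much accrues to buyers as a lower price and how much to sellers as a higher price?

Pre-subsidy: 423.5 - 4.5P = -357.5 + 6.5P gives P* = 71, Q* = 104.
With the subsidy, sellers receive Ps = Pb + 11 for each unit, where Pb is the price buyers pay.
Supply in terms of Pb becomes Qs = -357.5 + 6.5(Pb + 11) = -286 + 6.5Pb. Setting this equal to demand: 423.5 - 4.5Pb = -286 + 6.5Pb, so Pb = 64.5.
Sellers receive Ps = 64.5 + 11 = 75.5; Q' = 423.5 − 4.5·64.5 = 133.25.
Buyers' price falls by P* − Pb = 71 − 64.5 = 6.5; sellers' price rises by Ps − P* = 75.5 − 71 = 4.5.

Buyers gain 6.5 per unit; sellers gain 4.5 per unit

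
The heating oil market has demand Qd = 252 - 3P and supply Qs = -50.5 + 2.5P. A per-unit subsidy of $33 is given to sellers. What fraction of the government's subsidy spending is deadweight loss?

Pre-subsidy: 252 - 3P = -50.5 + 2.5P gives P* = 55, Q* = 87.
With the subsidy, sellers receive Ps = Pb + 33 for each unit, where Pb is the price buyers pay.
Supply in terms of Pb becomes Qs = -50.5 + 2.5(Pb + 33) = 32 + 2.5Pb. Setting this equal to demand: 252 - 3Pb = 32 + 2.5Pb, so Pb = 40.
Sellers receive Ps = 40 + 33 = 73; Q' = 252 − 3·40 = 132.
ΔCS = ½(87 + 132)(55 − 40) = 1642.5; ΔPS = ½(87 + 132)(73 − 55) = 1971.
Government spending = 33 × 132 = 4356.
DWL = ½ × 33 × (132 − 87) = 742.5; fraction = 742.5 / 4356 = 15/88.

DWL / government spending = 15/88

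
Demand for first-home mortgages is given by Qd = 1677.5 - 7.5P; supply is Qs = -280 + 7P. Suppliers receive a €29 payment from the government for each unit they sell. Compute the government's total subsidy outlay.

Pre-subsidy: 1677.5 - 7.5P = -280 + 7P gives P* = 135, Q* = 665.
With the subsidy, sellers receive Ps = Pb + 29 for each unit, where Pb is the price buyers pay.
Supply in terms of Pb becomes Qs = -280 + 7(Pb + 29) = -77 + 7Pb. Setting this equal to demand: 1677.5 - 7.5Pb = -77 + 7Pb, so Pb = 121.
Sellers receive Ps = 121 + 29 = 150; Q' = 1677.5 − 7.5·121 = 770.
Government outlay = subsidy × quantity = 29 × 770 = 22330.

Government cost = €22330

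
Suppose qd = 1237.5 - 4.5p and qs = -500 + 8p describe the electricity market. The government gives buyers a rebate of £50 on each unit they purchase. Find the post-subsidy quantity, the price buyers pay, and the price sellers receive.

q' = 756; buyers pay £107; sellers receive £157

Pre-subsidy: 1237.5 - 4.5p = -500 + 8p gives p* = 139, q* = 612.
With the rebate, buyers effectively pay pb = ps − 50, where ps is the price sellers receive.
Demand in terms of ps becomes qd = 1237.5 − 4.5(ps − 50) = 1462.5 - 4.5ps. Setting this equal to supply: 1462.5 - 4.5ps = -500 + 8ps, so ps = 157.
Buyers pay pb = 157 − 50 = 107; q' = -500 + 8·157 = 756.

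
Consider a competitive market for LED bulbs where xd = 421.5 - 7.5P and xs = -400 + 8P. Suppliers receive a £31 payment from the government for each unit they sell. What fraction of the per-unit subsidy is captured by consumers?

Consumer share = 16/31

Pre-subsidy: 421.5 - 7.5P = -400 + 8P gives P* = 53, x* = 24.
With the subsidy, sellers receive Ps = Pb + 31 for each unit, where Pb is the price buyers pay.
Supply in terms of Pb becomes xs = -400 + 8(Pb + 31) = -152 + 8Pb. Setting this equal to demand: 421.5 - 7.5Pb = -152 + 8Pb, so Pb = 37.
Sellers receive Ps = 37 + 31 = 68; x' = 421.5 − 7.5·37 = 144.
Buyers' price falls by P* − Pb = 53 − 37 = 16; sellers' price rises by Ps − P* = 68 − 53 = 15.
So consumers capture 16/31 = 16/31 of each unit of subsidy.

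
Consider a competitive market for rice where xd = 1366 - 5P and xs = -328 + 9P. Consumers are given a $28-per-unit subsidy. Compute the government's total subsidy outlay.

Pre-subsidy: 1366 - 5P = -328 + 9P gives P* = 121, x* = 761.
With the rebate, buyers effectively pay Pb = Ps − 28, where Ps is the price sellers receive.
Demand in terms of Ps becomes xd = 1366 − 5(Ps − 28) = 1506 - 5Ps. Setting this equal to supply: 1506 - 5Ps = -328 + 9Ps, so Ps = 131.
Buyers pay Pb = 131 − 28 = 103; x' = -328 + 9·131 = 851.
Government outlay = subsidy × quantity = 28 × 851 = 23828.

Government cost = $23828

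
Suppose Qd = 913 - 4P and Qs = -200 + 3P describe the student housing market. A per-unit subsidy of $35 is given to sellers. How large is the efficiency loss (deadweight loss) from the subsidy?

Pre-subsidy: 913 - 4P = -200 + 3P gives P* = 159, Q* = 277.
With the subsidy, sellers receive Ps = Pb + 35 for each unit, where Pb is the price buyers pay.
Supply in terms of Pb becomes Qs = -200 + 3(Pb + 35) = -95 + 3Pb. Setting this equal to demand: 913 - 4Pb = -95 + 3Pb, so Pb = 144.
Sellers receive Ps = 144 + 35 = 179; Q' = 913 − 4·144 = 337.
The subsidy expands output by 337 − 277 = 60 past the efficient level; on those units the gap between marginal cost and willingness to pay runs from 0 up to 35.
DWL = ½ × 35 × 60 = 1050.

Deadweight loss = $1050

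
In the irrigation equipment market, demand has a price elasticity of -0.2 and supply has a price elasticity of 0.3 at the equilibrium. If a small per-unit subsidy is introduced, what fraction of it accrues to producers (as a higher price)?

For a small subsidy around the equilibrium, the benefit split depends on the relative slopes, which at a point are proportional to the elasticities.
Buyer share = εs/(εs + |εd|) = 0.3/(0.3 + 0.2) = 0.6; seller share = |εd|/(εs + |εd|) = 0.4.
So producers capture 0.4 of the subsidy.

Producer share = 0.4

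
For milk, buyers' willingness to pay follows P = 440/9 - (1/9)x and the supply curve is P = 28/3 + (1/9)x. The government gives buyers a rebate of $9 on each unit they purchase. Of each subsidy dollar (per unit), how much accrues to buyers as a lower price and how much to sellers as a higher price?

Pre-subsidy: 440/9 - (1/9)x = 28/3 + (1/9)x gives x* = 178 and P* = 262/9.
With the rebate, buyers effectively pay Pb = Ps − 9, where Ps is the price sellers receive.
On the curves, Pb = 440/9 - (1/9)x and Ps = 28/3 + (1/9)x; the wedge Ps − Pb = 9 gives 28/3 + (1/9)x − (440/9 - (1/9)x) = 9, so x' = 218.5.
Then Pb = 440/9 − (1/9)·218.5 = 443/18 and Ps = 28/3 + (1/9)·218.5 = 605/18.
Buyers' price falls by P* − Pb = 262/9 − 443/18 = 4.5; sellers' price rises by Ps − P* = 605/18 − 262/9 = 4.5.

Buyers gain $4.5 per unit; sellers gain $4.5 per unit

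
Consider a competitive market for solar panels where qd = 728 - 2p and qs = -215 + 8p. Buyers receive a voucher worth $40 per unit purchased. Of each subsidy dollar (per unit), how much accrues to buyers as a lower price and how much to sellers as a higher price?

Buyers gain $32 per unit; sellers gain $8 per unit

Pre-subsidy: 728 - 2p = -215 + 8p gives p* = 94.3, q* = 539.4.
With the rebate, buyers effectively pay pb = ps − 40, where ps is the price sellers receive.
Demand in terms of ps becomes qd = 728 − 2(ps − 40) = 808 - 2ps. Setting this equal to supply: 808 - 2ps = -215 + 8ps, so ps = 102.3.
Buyers pay pb = 102.3 − 40 = 62.3; q' = -215 + 8·102.3 = 603.4.
Buyers' price falls by p* − pb = 94.3 − 62.3 = 32; sellers' price rises by ps − p* = 102.3 − 94.3 = 8.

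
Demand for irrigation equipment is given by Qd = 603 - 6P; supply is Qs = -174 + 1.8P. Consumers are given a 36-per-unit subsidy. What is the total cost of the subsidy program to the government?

Pre-subsidy: 603 - 6P = -174 + 1.8P gives P* = 1295/13, Q* = 69/13.
With the rebate, buyers effectively pay Pb = Ps − 36, where Ps is the price sellers receive.
Demand in terms of Ps becomes Qd = 603 − 6(Ps − 36) = 819 - 6Ps. Setting this equal to supply: 819 - 6Ps = -174 + 1.8Ps, so Ps = 1655/13.
Buyers pay Pb = 1655/13 − 36 = 1187/13; Q' = -174 + 1.8·(1655/13) = 717/13.
Government outlay = subsidy × quantity = 36 × 717/13 = 25812/13.

Government cost = 25812/13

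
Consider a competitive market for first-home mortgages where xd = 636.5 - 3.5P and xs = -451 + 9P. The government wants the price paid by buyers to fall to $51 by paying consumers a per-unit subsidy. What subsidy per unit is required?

Required subsidy s = $50 per unit

At a buyer price of 51, quantity demanded is 636.5 − 3.5·51 = 458.
Sellers supply 458 only when they receive Ps with -451 + 9·Ps = 458, i.e. Ps = 101.
s = Ps − Pb = 101 − 51 = 50.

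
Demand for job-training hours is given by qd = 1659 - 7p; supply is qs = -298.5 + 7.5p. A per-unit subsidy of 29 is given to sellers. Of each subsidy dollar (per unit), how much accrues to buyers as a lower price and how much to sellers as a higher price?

Buyers gain 15 per unit; sellers gain 14 per unit

Pre-subsidy: 1659 - 7p = -298.5 + 7.5p gives p* = 135, q* = 714.
With the subsidy, sellers receive ps = pb + 29 for each unit, where pb is the price buyers pay.
Supply in terms of pb becomes qs = -298.5 + 7.5(pb + 29) = -81 + 7.5pb. Setting this equal to demand: 1659 - 7pb = -81 + 7.5pb, so pb = 120.
Sellers receive ps = 120 + 29 = 149; q' = 1659 − 7·120 = 819.
Buyers' price falls by p* − pb = 135 − 120 = 15; sellers' price rises by ps − p* = 149 − 135 = 14.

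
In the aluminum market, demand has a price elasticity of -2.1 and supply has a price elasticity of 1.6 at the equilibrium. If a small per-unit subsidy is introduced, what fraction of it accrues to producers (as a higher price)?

For a small subsidy around the equilibrium, the benefit split depends on the relative slopes, which at a point are proportional to the elasticities.
Buyer share = εs/(εs + |εd|) = 1.6/(1.6 + 2.1) = 16/37; seller share = |εd|/(εs + |εd|) = 21/37.
So producers capture 21/37 of the subsidy.

Producer share = 21/37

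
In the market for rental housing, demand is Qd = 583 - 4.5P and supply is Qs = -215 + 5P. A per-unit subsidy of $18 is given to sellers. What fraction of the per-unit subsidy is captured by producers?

Producer share = 9/19

Pre-subsidy: 583 - 4.5P = -215 + 5P gives P* = 84, Q* = 205.
With the subsidy, sellers receive Ps = Pb + 18 for each unit, where Pb is the price buyers pay.
Supply in terms of Pb becomes Qs = -215 + 5(Pb + 18) = -125 + 5Pb. Setting this equal to demand: 583 - 4.5Pb = -125 + 5Pb, so Pb = 1416/19.
Sellers receive Ps = 1416/19 + 18 = 1758/19; Q' = 583 − 4.5·(1416/19) = 4705/19.
Buyers' price falls by P* − Pb = 84 − 1416/19 = 180/19; sellers' price rises by Ps − P* = 1758/19 − 84 = 162/19.
So producers capture (162/19)/18 = 9/19 of each unit of subsidy.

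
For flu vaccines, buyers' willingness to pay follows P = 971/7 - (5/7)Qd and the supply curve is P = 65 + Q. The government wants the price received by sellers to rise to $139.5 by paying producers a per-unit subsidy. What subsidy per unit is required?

Required subsidy s = $54 per unit

At a seller price of 139.5, quantity supplied is -65 + 1·139.5 = 74.5.
Buyers absorb 74.5 only when they pay Pb = 971/7 − (5/7)·74.5 = 85.5.
s = Ps − Pb = 139.5 − 85.5 = 54.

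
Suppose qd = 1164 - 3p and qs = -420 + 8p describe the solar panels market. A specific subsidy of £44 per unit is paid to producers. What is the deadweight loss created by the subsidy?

Pre-subsidy: 1164 - 3p = -420 + 8p gives p* = 144, q* = 732.
With the subsidy, sellers receive ps = pb + 44 for each unit, where pb is the price buyers pay.
Supply in terms of pb becomes qs = -420 + 8(pb + 44) = -68 + 8pb. Setting this equal to demand: 1164 - 3pb = -68 + 8pb, so pb = 112.
Sellers receive ps = 112 + 44 = 156; q' = 1164 − 3·112 = 828.
The subsidy expands output by 828 − 732 = 96 past the efficient level; on those units the gap between marginal cost and willingness to pay runs from 0 up to 44.
DWL = ½ × 44 × 96 = 2112.

Deadweight loss = £2112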